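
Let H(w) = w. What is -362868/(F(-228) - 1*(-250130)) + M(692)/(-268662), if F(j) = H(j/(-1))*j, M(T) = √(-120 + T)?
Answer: -181434/99073 - √143/134331 ≈ -1.8314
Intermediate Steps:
F(j) = -j² (F(j) = (j/(-1))*j = (j*(-1))*j = (-j)*j = -j²)
-362868/(F(-228) - 1*(-250130)) + M(692)/(-268662) = -362868/(-1*(-228)² - 1*(-250130)) + √(-120 + 692)/(-268662) = -362868/(-1*51984 + 250130) + √572*(-1/268662) = -362868/(-51984 + 250130) + (2*√143)*(-1/268662) = -362868/198146 - √143/134331 = -362868*1/198146 - √143/134331 = -181434/99073 - √143/134331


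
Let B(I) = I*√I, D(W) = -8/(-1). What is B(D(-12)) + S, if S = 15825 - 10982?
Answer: 4843 + 16*√2 ≈ 4865.6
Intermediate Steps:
D(W) = 8 (D(W) = -8*(-1) = 8)
B(I) = I^(3/2)
S = 4843
B(D(-12)) + S = 8^(3/2) + 4843 = 16*√2 + 4843 = 4843 + 16*√2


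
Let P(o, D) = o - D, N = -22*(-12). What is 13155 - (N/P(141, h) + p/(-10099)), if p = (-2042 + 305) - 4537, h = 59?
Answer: 5445355843/414059 ≈ 13151.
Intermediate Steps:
N = 264
p = -6274 (p = -1737 - 4537 = -6274)
13155 - (N/P(141, h) + p/(-10099)) = 13155 - (264/(141 - 1*59) - 6274/(-10099)) = 13155 - (264/(141 - 59) - 6274*(-1/10099)) = 13155 - (264/82 + 6274/10099) = 13155 - (264*(1/82) + 6274/10099) = 13155 - (132/41 + 6274/10099) = 13155 - 1*1590302/414059 = 13155 - 1590302/414059 = 5445355843/414059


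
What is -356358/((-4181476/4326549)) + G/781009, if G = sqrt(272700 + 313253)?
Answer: 770900174271/2090738 + sqrt(585953)/781009 ≈ 3.6872e+5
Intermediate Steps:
G = sqrt(585953) ≈ 765.48
-356358/((-4181476/4326549)) + G/781009 = -356358/((-4181476/4326549)) + sqrt(585953)/781009 = -356358/((-4181476*1/4326549)) + sqrt(585953)*(1/781009) = -356358/(-4181476/4326549) + sqrt(585953)/781009 = -356358*(-4326549/4181476) + sqrt(585953)/781009 = 770900174271/2090738 + sqrt(585953)/781009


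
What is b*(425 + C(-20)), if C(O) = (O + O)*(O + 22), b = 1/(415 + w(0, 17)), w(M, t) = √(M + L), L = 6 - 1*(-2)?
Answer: 143175/172217 - 690*√2/172217 ≈ 0.82570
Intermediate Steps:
L = 8 (L = 6 + 2 = 8)
w(M, t) = √(8 + M) (w(M, t) = √(M + 8) = √(8 + M))
b = 1/(415 + 2*√2) (b = 1/(415 + √(8 + 0)) = 1/(415 + √8) = 1/(415 + 2*√2) ≈ 0.0023933)
C(O) = 2*O*(22 + O) (C(O) = (2*O)*(22 + O) = 2*O*(22 + O))
b*(425 + C(-20)) = (415/172217 - 2*√2/172217)*(425 + 2*(-20)*(22 - 20)) = (415/172217 - 2*√2/172217)*(425 + 2*(-20)*2) = (415/172217 - 2*√2/172217)*(425 - 80) = (415/172217 - 2*√2/172217)*345 = 143175/172217 - 690*√2/172217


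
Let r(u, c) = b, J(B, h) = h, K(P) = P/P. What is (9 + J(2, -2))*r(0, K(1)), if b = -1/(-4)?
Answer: 7/4 ≈ 1.7500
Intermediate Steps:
K(P) = 1
b = 1/4 (b = -1*(-1/4) = 1/4 ≈ 0.25000)
r(u, c) = 1/4
(9 + J(2, -2))*r(0, K(1)) = (9 - 2)*(1/4) = 7*(1/4) = 7/4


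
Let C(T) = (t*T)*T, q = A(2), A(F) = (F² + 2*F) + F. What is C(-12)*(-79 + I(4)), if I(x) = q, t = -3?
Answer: 29808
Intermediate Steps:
A(F) = F² + 3*F
q = 10 (q = 2*(3 + 2) = 2*5 = 10)
I(x) = 10
C(T) = -3*T² (C(T) = (-3*T)*T = -3*T²)
C(-12)*(-79 + I(4)) = (-3*(-12)²)*(-79 + 10) = -3*144*(-69) = -432*(-69) = 29808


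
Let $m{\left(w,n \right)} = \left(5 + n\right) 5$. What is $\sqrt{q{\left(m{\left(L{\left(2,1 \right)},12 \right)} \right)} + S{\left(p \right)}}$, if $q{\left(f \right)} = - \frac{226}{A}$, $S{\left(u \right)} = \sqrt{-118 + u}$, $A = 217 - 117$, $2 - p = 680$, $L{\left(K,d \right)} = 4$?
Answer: $\frac{\sqrt{-226 + 200 i \sqrt{199}}}{10} \approx 3.6086 + 3.9092 i$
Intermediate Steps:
$p = -678$ ($p = 2 - 680 = -678$)
$A = 100$ ($A = 217 - 117 = 100$)
$m{\left(w,n \right)} = 25 + 5 n$
$q{\left(f \right)} = - \frac{113}{50}$ ($q{\left(f \right)} = - \frac{226}{100} = \left(-226\right) \frac{1}{100} = - \frac{113}{50}$)
$\sqrt{q{\left(m{\left(L{\left(2,1 \right)},12 \right)} \right)} + S{\left(p \right)}} = \sqrt{- \frac{113}{50} + \sqrt{-118 - 678}} = \sqrt{- \frac{113}{50} + \sqrt{-796}} = \sqrt{- \frac{113}{50} + 2 i \sqrt{199}}$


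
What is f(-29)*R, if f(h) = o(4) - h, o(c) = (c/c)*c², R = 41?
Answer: 1845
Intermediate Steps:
o(c) = c² (o(c) = 1*c² = c²)
f(h) = 16 - h (f(h) = 4² - h = 16 - h)
f(-29)*R = (16 - 1*(-29))*41 = (16 + 29)*41 = 45*41 = 1845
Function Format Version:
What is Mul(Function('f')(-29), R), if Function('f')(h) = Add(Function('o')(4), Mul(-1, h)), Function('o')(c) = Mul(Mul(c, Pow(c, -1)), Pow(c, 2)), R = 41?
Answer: 1845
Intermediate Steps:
Function('o')(c) = Pow(c, 2) (Function('o')(c) = Mul(1, Pow(c, 2)) = Pow(c, 2))
Function('f')(h) = Add(16, Mul(-1, h)) (Function('f')(h) = Add(Pow(4, 2), Mul(-1, h)) = Add(16, Mul(-1, h)))
Mul(Function('f')(-29), R) = Mul(Add(16, Mul(-1, -29)), 41) = Mul(Add(16, 29), 41) = Mul(45, 41) = 1845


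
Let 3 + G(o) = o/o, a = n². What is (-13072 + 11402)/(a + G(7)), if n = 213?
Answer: -1670/45367 ≈ -0.036811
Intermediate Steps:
a = 45369 (a = 213² = 45369)
G(o) = -2 (G(o) = -3 + o/o = -3 + 1 = -2)
(-13072 + 11402)/(a + G(7)) = (-13072 + 11402)/(45369 - 2) = -1670/45367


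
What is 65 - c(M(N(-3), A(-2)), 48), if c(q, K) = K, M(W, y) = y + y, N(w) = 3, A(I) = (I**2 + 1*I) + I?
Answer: 17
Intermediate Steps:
A(I) = I**2 + 2*I (A(I) = (I**2 + I) + I = (I + I**2) + I = I**2 + 2*I)
M(W, y) = 2*y
65 - c(M(N(-3), A(-2)), 48) = 65 - 1*48 = 65 - 48 = 17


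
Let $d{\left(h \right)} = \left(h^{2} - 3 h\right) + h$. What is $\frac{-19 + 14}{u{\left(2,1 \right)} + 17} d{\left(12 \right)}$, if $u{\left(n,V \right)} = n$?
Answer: $- \frac{600}{19} \approx -31.579$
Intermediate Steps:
$d{\left(h \right)} = h^{2} - 2 h$
$\frac{-19 + 14}{u{\left(2,1 \right)} + 17} d{\left(12 \right)} = \frac{-19 + 14}{2 + 17} \cdot 12 \left(-2 + 12\right) = - \frac{5}{19} \cdot 12 \cdot 10 = \left(-5\right) \frac{1}{19} \cdot 120 = \left(- \frac{5}{19}\right) 120 = - \frac{600}{19}$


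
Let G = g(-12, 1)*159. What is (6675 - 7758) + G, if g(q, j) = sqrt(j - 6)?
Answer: -1083 + 159*I*sqrt(5) ≈ -1083.0 + 355.53*I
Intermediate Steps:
g(q, j) = sqrt(-6 + j)
G = 159*I*sqrt(5) (G = sqrt(-6 + 1)*159 = sqrt(-5)*159 = (I*sqrt(5))*159 = 159*I*sqrt(5) ≈ 355.53*I)
(6675 - 7758) + G = (6675 - 7758) + 159*I*sqrt(5) = -1083 + 159*I*sqrt(5)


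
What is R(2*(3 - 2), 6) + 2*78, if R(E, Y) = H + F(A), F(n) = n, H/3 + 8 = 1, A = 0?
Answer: 135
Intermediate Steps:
H = -21 (H = -24 + 3*1 = -24 + 3 = -21)
R(E, Y) = -21 (R(E, Y) = -21 + 0 = -21)
R(2*(3 - 2), 6) + 2*78 = -21 + 2*78 = -21 + 156 = 135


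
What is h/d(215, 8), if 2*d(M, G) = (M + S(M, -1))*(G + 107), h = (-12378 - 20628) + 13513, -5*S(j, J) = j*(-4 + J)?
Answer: -19493/24725 ≈ -0.78839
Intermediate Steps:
S(j, J) = -j*(-4 + J)/5
h = -19493 (h = -33006 + 13513 = -19493)
d(M, G) = M*(107 + G) (d(M, G) = ((M + M*(4 - 1*(-1))/5)*(G + 107))/2 = ((M + M*(4 + 1)/5)*(107 + G))/2 = ((M + (⅕)*M*5)*(107 + G))/2 = ((M + M)*(107 + G))/2 = ((2*M)*(107 + G))/2 = (2*M*(107 + G))/2 = M*(107 + G))
h/d(215, 8) = -19493*1/(215*(107 + 8)) = -19493/(215*115) = -19493/24725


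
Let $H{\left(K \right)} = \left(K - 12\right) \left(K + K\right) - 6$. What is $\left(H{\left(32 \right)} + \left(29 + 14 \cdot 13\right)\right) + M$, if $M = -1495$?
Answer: $-10$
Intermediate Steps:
$H{\left(K \right)} = -6 + 2 K \left(-12 + K\right)$ ($H{\left(K \right)} = \left(-12 + K\right) 2 K - 6 = 2 K \left(-12 + K\right) - 6 = -6 + 2 K \left(-12 + K\right)$)
$\left(H{\left(32 \right)} + \left(29 + 14 \cdot 13\right)\right) + M = \left(\left(-6 - 768 + 2 \cdot 32^{2}\right) + \left(29 + 14 \cdot 13\right)\right) - 1495 = \left(\left(-6 - 768 + 2 \cdot 1024\right) + \left(29 + 182\right)\right) - 1495 = \left(\left(-6 - 768 + 2048\right) + 211\right) - 1495 = \left(1274 + 211\right) - 1495 = 1485 - 1495 = -10$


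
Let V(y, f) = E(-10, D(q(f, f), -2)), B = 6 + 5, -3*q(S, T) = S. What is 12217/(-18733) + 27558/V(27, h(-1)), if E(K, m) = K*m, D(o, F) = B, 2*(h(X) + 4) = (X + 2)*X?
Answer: -23526722/93665 ≈ -251.18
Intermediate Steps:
h(X) = -4 + X*(2 + X)/2 (h(X) = -4 + ((X + 2)*X)/2 = -4 + ((2 + X)*X)/2 = -4 + (X*(2 + X))/2 = -4 + X*(2 + X)/2)
q(S, T) = -S/3
B = 11
D(o, F) = 11
V(y, f) = -110 (V(y, f) = -10*11 = -110)
12217/(-18733) + 27558/V(27, h(-1)) = 12217/(-18733) + 27558/(-110) = 12217*(-1/18733) + 27558*(-1/110) = -12217/18733 - 13779/55 = -23526722/93665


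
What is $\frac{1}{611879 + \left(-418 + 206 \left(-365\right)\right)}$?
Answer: $\frac{1}{536271} \approx 1.8647 \cdot 10^{-6}$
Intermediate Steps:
$\frac{1}{611879 + \left(-418 + 206 \left(-365\right)\right)} = \frac{1}{611879 - 75608} = \frac{1}{536271}$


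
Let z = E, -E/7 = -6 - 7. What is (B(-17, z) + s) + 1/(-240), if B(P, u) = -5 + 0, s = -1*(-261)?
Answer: 61439/240 ≈ 256.00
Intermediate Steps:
s = 261
E = 91 (E = -7*(-6 - 7) = -7*(-13) = 91)
z = 91
B(P, u) = -5
(B(-17, z) + s) + 1/(-240) = (-5 + 261) + 1/(-240) = 256 - 1/240 = 61439/240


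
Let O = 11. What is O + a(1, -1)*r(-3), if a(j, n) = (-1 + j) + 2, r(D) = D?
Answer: 5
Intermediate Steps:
a(j, n) = 1 + j
O + a(1, -1)*r(-3) = 11 + (1 + 1)*(-3) = 11 + 2*(-3) = 11 - 6 = 5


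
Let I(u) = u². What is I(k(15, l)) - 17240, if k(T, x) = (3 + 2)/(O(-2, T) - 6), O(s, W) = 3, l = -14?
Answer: -155135/9 ≈ -17237.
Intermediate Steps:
k(T, x) = -5/3 (k(T, x) = (3 + 2)/(3 - 6) = 5/(-3) = 5*(-⅓) = -5/3)
I(k(15, l)) - 17240 = (-5/3)² - 17240 = 25/9 - 17240 = -155135/9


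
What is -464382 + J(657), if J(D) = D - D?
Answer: -464382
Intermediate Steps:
J(D) = 0
-464382 + J(657) = -464382 + 0 = -464382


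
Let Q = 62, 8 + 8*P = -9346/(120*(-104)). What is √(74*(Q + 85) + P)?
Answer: √105881980035/3120 ≈ 104.29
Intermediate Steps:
P = -45247/49920 (P = -1 + (-9346/(120*(-104)))/8 = -1 + (-9346/(-12480))/8 = -1 + (-9346*(-1/12480))/8 = -1 + (⅛)*(4673/6240) = -1 + 4673/49920 = -45247/49920 ≈ -0.90639)
√(74*(Q + 85) + P) = √(74*(62 + 85) - 45247/49920) = √(74*147 - 45247/49920) = √(10878 - 45247/49920) = √(542984513/49920) = √105881980035/3120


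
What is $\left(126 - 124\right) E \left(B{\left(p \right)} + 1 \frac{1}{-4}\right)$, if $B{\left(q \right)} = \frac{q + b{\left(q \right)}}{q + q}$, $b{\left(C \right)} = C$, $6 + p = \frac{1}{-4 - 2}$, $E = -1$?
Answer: $- \frac{3}{2} \approx -1.5$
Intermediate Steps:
$p = - \frac{37}{6}$ ($p = -6 + \frac{1}{-4 - 2} = -6 + \frac{1}{-6} = -6 - \frac{1}{6} = - \frac{37}{6} \approx -6.1667$)
$B{\left(q \right)} = 1$ ($B{\left(q \right)} = \frac{q + q}{q + q} = \frac{2 q}{2 q} = 2 q \frac{1}{2 q} = 1$)
$\left(126 - 124\right) E \left(B{\left(p \right)} + 1 \frac{1}{-4}\right) = \left(126 - 124\right) \left(- (1 + 1 \frac{1}{-4})\right) = 2 \left(- (1 + 1 \left(- \frac{1}{4}\right))\right) = 2 \left(- (1 - \frac{1}{4})\right) = 2 \left(\left(-1\right) \frac{3}{4}\right) = 2 \left(- \frac{3}{4}\right) = - \frac{3}{2}$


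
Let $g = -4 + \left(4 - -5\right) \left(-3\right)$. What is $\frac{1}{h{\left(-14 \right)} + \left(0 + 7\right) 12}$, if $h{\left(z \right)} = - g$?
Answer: $\frac{1}{115} \approx 0.0086956$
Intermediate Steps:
$g = -31$ ($g = -4 + \left(4 + 5\right) \left(-3\right) = -4 + 9 \left(-3\right) = -4 - 27 = -31$)
$h{\left(z \right)} = 31$ ($h{\left(z \right)} = \left(-1\right) \left(-31\right) = 31$)
$\frac{1}{h{\left(-14 \right)} + \left(0 + 7\right) 12} = \frac{1}{31 + \left(0 + 7\right) 12} = \frac{1}{31 + 7 \cdot 12} = \frac{1}{31 + 84} = \frac{1}{115}$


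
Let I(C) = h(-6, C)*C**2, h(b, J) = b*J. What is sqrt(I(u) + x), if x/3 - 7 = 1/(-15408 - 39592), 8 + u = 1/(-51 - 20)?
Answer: sqrt(95603754976179054)/5545100 ≈ 55.761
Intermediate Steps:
u = -569/71 (u = -8 + 1/(-51 - 20) = -8 + 1/(-71) = -8 - 1/71 = -569/71 ≈ -8.0141)
h(b, J) = J*b
x = 1154997/55000 (x = 21 + 3/(-15408 - 39592) = 21 + 3/(-55000) = 21 + 3*(-1/55000) = 21 - 3/55000 = 1154997/55000 ≈ 21.000)
I(C) = -6*C**3 (I(C) = (C*(-6))*C**2 = (-6*C)*C**2 = -6*C**3)
sqrt(I(u) + x) = sqrt(-6*(-569/71)**3 + 1154997/55000) = sqrt(-6*(-184220009/357911) + 1154997/55000) = sqrt(1105320054/357911 + 1154997/55000) = sqrt(61205989101267/19685105000) = sqrt(95603754976179054)/5545100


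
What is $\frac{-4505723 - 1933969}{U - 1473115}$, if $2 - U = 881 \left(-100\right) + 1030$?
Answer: $\frac{6439692}{1386043} \approx 4.6461$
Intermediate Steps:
$U = 87072$ ($U = 2 - \left(881 \left(-100\right) + 1030\right) = 2 - \left(-88100 + 1030\right) = 2 - -87070 = 2 + 87070 = 87072$)
$\frac{-4505723 - 1933969}{U - 1473115} = \frac{-4505723 - 1933969}{87072 - 1473115} = - \frac{6439692}{-1386043} = \left(-6439692\right) \left(- \frac{1}{1386043}\right) = \frac{6439692}{1386043}$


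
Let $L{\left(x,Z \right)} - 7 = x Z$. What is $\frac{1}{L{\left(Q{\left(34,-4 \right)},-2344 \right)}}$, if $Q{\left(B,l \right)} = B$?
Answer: $- \frac{1}{79689} \approx -1.2549 \cdot 10^{-5}$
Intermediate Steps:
$L{\left(x,Z \right)} = 7 + Z x$ ($L{\left(x,Z \right)} = 7 + x Z = 7 + Z x$)
$\frac{1}{L{\left(Q{\left(34,-4 \right)},-2344 \right)}} = \frac{1}{7 - 79696} = \frac{1}{-79689} = - \frac{1}{79689}$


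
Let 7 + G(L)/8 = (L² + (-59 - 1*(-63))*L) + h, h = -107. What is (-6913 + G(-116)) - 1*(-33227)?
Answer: 129338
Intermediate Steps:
G(L) = -912 + 8*L² + 32*L (G(L) = -56 + 8*((L² + (-59 - 1*(-63))*L) - 107) = -56 + 8*((L² + (-59 + 63)*L) - 107) = -56 + 8*((L² + 4*L) - 107) = -56 + 8*(-107 + L² + 4*L) = -56 + (-856 + 8*L² + 32*L) = -912 + 8*L² + 32*L)
(-6913 + G(-116)) - 1*(-33227) = (-6913 + (-912 + 8*(-116)² + 32*(-116))) - 1*(-33227) = (-6913 + (-912 + 8*13456 - 3712)) + 33227 = (-6913 + (-912 + 107648 - 3712)) + 33227 = (-6913 + 103024) + 33227 = 96111 + 33227 = 129338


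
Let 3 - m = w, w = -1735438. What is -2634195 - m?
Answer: -4369636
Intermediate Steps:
m = 1735441 (m = 3 - 1*(-1735438) = 3 + 1735438 = 1735441)
-2634195 - m = -2634195 - 1*1735441 = -2634195 - 1735441 = -4369636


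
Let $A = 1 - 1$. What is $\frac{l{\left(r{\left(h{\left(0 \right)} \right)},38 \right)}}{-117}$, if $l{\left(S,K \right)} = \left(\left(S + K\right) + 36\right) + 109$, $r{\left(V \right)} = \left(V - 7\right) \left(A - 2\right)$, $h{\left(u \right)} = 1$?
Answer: $- \frac{5}{3} \approx -1.6667$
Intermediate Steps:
$A = 0$ ($A = 1 - 1 = 0$)
$r{\left(V \right)} = 14 - 2 V$ ($r{\left(V \right)} = \left(V - 7\right) \left(0 - 2\right) = \left(-7 + V\right) \left(-2\right) = 14 - 2 V$)
$l{\left(S,K \right)} = 145 + K + S$ ($l{\left(S,K \right)} = \left(\left(K + S\right) + 36\right) + 109 = \left(36 + K + S\right) + 109 = 145 + K + S$)
$\frac{l{\left(r{\left(h{\left(0 \right)} \right)},38 \right)}}{-117} = \frac{145 + 38 + \left(14 - 2\right)}{-117} = \left(145 + 38 + \left(14 - 2\right)\right) \left(- \frac{1}{117}\right) = \left(145 + 38 + 12\right) \left(- \frac{1}{117}\right) = 195 \left(- \frac{1}{117}\right) = - \frac{5}{3}$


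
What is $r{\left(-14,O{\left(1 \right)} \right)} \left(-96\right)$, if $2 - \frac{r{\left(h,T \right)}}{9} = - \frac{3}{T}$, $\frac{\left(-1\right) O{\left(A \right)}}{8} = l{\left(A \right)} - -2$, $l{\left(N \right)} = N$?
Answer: $-1620$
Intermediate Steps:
$O{\left(A \right)} = -16 - 8 A$ ($O{\left(A \right)} = - 8 \left(A - -2\right) = - 8 \left(A + 2\right) = - 8 \left(2 + A\right) = -16 - 8 A$)
$r{\left(h,T \right)} = 18 + \frac{27}{T}$ ($r{\left(h,T \right)} = 18 - 9 \left(- \frac{3}{T}\right) = 18 + \frac{27}{T}$)
$r{\left(-14,O{\left(1 \right)} \right)} \left(-96\right) = \left(18 + \frac{27}{-16 - 8}\right) \left(-96\right) = \left(18 + \frac{27}{-24}\right) \left(-96\right) = \left(18 + 27 \left(- \frac{1}{24}\right)\right) \left(-96\right) = \left(18 - \frac{9}{8}\right) \left(-96\right) = \frac{135}{8} \left(-96\right) = -1620$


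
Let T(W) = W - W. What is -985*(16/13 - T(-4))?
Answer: -15760/13 ≈ -1212.3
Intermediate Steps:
T(W) = 0
-985*(16/13 - T(-4)) = -985*(16/13 - 1*0) = -985*(16*(1/13) + 0) = -985*(16/13 + 0) = -985*16/13 = -15760/13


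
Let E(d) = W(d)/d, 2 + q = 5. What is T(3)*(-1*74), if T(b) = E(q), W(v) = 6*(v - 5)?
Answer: 296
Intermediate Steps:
q = 3 (q = -2 + 5 = 3)
W(v) = -30 + 6*v (W(v) = 6*(-5 + v) = -30 + 6*v)
E(d) = (-30 + 6*d)/d
T(b) = -4 (T(b) = 6 - 30/3 = 6 - 30*⅓ = 6 - 10 = -4)
T(3)*(-1*74) = -(-4)*74 = -4*(-74) = 296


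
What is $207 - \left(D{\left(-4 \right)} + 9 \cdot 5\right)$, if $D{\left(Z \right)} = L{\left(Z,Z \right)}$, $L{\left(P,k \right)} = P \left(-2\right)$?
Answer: $154$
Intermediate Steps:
$L{\left(P,k \right)} = - 2 P$
$D{\left(Z \right)} = - 2 Z$
$207 - \left(D{\left(-4 \right)} + 9 \cdot 5\right) = 207 - \left(\left(-2\right) \left(-4\right) + 9 \cdot 5\right) = 207 - \left(8 + 45\right) = 207 - 53 = 154$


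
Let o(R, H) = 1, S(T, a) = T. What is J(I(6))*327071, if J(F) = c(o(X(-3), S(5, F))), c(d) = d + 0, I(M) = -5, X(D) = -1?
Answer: 327071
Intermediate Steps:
c(d) = d
J(F) = 1
J(I(6))*327071 = 1*327071 = 327071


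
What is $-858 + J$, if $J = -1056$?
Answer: $-1914$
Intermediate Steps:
$-858 + J = -858 - 1056 = -1914$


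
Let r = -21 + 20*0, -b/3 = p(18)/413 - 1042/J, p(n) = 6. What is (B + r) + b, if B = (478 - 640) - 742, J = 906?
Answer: -57473320/62363 ≈ -921.59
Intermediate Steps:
b = 212455/62363 (b = -3*(6/413 - 1042/906) = -3*(6*(1/413) - 1042*1/906) = -3*(6/413 - 521/453) = -3*(-212455/187089) = 212455/62363 ≈ 3.4067)
B = -904 (B = -162 - 742 = -904)
r = -21 (r = -21 + 0 = -21)
(B + r) + b = (-904 - 21) + 212455/62363 = -925 + 212455/62363 = -57473320/62363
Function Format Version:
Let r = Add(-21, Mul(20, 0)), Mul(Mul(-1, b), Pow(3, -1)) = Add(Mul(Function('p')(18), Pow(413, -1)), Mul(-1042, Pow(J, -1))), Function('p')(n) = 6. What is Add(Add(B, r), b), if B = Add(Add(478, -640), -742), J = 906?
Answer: Rational(-57473320, 62363) ≈ -921.59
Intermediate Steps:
b = Rational(212455, 62363) (b = Mul(-3, Add(Mul(6, Pow(413, -1)), Mul(-1042, Pow(906, -1)))) = Mul(-3, Add(Mul(6, Rational(1, 413)), Mul(-1042, Rational(1, 906)))) = Mul(-3, Add(Rational(6, 413), Rational(-521, 453))) = Mul(-3, Rational(-212455, 187089)) = Rational(212455, 62363) ≈ 3.4067)
B = -904 (B = Add(-162, -742) = -904)
r = -21 (r = Add(-21, 0) = -21)
Add(Add(B, r), b) = Add(Add(-904, -21), Rational(212455, 62363)) = Add(-925, Rational(212455, 62363)) = Rational(-57473320, 62363)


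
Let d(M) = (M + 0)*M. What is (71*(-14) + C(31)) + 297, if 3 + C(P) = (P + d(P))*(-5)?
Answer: -5660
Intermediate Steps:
d(M) = M² (d(M) = M*M = M²)
C(P) = -3 - 5*P - 5*P² (C(P) = -3 + (P + P²)*(-5) = -3 + (-5*P - 5*P²) = -3 - 5*P - 5*P²)
(71*(-14) + C(31)) + 297 = (71*(-14) + (-3 - 5*31 - 5*31²)) + 297 = (-994 + (-3 - 155 - 5*961)) + 297 = (-994 + (-3 - 155 - 4805)) + 297 = (-994 - 4963) + 297 = -5957 + 297 = -5660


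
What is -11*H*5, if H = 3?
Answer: -165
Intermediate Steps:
-11*H*5 = -11*3*5 = -33*5 = -165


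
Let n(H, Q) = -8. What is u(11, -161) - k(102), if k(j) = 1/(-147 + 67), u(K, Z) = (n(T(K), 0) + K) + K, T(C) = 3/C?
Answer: 1121/80 ≈ 14.012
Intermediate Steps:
u(K, Z) = -8 + 2*K (u(K, Z) = (-8 + K) + K = -8 + 2*K)
k(j) = -1/80 (k(j) = 1/(-80) = -1/80)
u(11, -161) - k(102) = (-8 + 2*11) - 1*(-1/80) = (-8 + 22) + 1/80 = 14 + 1/80 = 1121/80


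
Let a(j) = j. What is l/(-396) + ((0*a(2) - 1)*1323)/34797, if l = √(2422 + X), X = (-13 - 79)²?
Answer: -63/1657 - √10886/396 ≈ -0.30150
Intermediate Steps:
X = 8464 (X = (-92)² = 8464)
l = √10886 (l = √(2422 + 8464) = √10886 ≈ 104.34)
l/(-396) + ((0*a(2) - 1)*1323)/34797 = √10886/(-396) + ((0*2 - 1)*1323)/34797 = √10886*(-1/396) + ((0 - 1)*1323)*(1/34797) = -√10886/396 - 1*1323*(1/34797) = -√10886/396 - 1323*1/34797 = -√10886/396 - 63/1657 = -63/1657 - √10886/396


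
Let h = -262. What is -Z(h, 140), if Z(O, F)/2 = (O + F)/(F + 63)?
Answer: 244/203 ≈ 1.2020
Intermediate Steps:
Z(O, F) = 2*(F + O)/(63 + F) (Z(O, F) = 2*((O + F)/(F + 63)) = 2*((F + O)/(63 + F)) = 2*(F + O)/(63 + F))
-Z(h, 140) = -2*(140 - 262)/(63 + 140) = -2*(-122)/203 = -1*(-244/203) = 244/203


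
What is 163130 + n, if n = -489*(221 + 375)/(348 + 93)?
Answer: 23882962/147 ≈ 1.6247e+5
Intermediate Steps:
n = -97148/147 (n = -291444/441 = -489*596/441 = -97148/147 ≈ -660.87)
163130 + n = 163130 - 97148/147 = 23882962/147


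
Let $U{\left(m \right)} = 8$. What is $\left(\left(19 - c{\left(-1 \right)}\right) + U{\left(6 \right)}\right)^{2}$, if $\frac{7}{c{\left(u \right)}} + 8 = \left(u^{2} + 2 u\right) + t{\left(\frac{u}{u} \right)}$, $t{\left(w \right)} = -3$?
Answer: $\frac{109561}{144} \approx 760.84$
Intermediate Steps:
$c{\left(u \right)} = \frac{7}{-11 + u^{2} + 2 u}$ ($c{\left(u \right)} = \frac{7}{-8 - \left(3 - u^{2} - 2 u\right)} = \frac{7}{-8 + \left(-3 + u^{2} + 2 u\right)} = \frac{7}{-11 + u^{2} + 2 u}$)
$\left(\left(19 - c{\left(-1 \right)}\right) + U{\left(6 \right)}\right)^{2} = \left(\left(19 - \frac{7}{-11 + \left(-1\right)^{2} + 2 \left(-1\right)}\right) + 8\right)^{2} = \left(\left(19 - \frac{7}{-11 + 1 - 2}\right) + 8\right)^{2} = \left(\left(19 - \frac{7}{-12}\right) + 8\right)^{2} = \left(\left(19 - 7 \left(- \frac{1}{12}\right)\right) + 8\right)^{2} = \left(\left(19 - - \frac{7}{12}\right) + 8\right)^{2} = \left(\left(19 + \frac{7}{12}\right) + 8\right)^{2} = \left(\frac{235}{12} + 8\right)^{2} = \left(\frac{331}{12}\right)^{2} = \frac{109561}{144}$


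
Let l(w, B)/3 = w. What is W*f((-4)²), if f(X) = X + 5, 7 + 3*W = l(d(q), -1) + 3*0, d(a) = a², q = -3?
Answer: 140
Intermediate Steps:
l(w, B) = 3*w
W = 20/3 (W = -7/3 + (3*(-3)² + 3*0)/3 = -7/3 + (3*9 + 0)/3 = -7/3 + (27 + 0)/3 = -7/3 + (⅓)*27 = -7/3 + 9 = 20/3 ≈ 6.6667)
f(X) = 5 + X
W*f((-4)²) = 20*(5 + (-4)²)/3 = 20*(5 + 16)/3 = (20/3)*21 = 140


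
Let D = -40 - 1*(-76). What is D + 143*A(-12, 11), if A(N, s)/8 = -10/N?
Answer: 2968/3 ≈ 989.33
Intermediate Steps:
A(N, s) = -80/N (A(N, s) = 8*(-10/N) = -80/N)
D = 36 (D = -40 + 76 = 36)
D + 143*A(-12, 11) = 36 + 143*(-80/(-12)) = 36 + 143*(-80*(-1/12)) = 36 + 143*(20/3) = 36 + 2860/3 = 2968/3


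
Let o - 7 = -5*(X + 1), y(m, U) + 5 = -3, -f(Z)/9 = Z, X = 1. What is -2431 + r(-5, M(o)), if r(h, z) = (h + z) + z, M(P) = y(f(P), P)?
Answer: -2452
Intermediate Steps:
f(Z) = -9*Z
y(m, U) = -8 (y(m, U) = -5 - 3 = -8)
o = -3 (o = 7 - 5*(1 + 1) = 7 - 5*2 = 7 - 10 = -3)
M(P) = -8
r(h, z) = h + 2*z
-2431 + r(-5, M(o)) = -2431 + (-5 + 2*(-8)) = -2431 + (-5 - 16) = -2431 - 21 = -2452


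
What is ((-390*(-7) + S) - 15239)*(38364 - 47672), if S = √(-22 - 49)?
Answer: 116433772 - 9308*I*√71 ≈ 1.1643e+8 - 78431.0*I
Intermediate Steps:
S = I*√71 (S = √(-71) = I*√71 ≈ 8.4261*I)
((-390*(-7) + S) - 15239)*(38364 - 47672) = ((-390*(-7) + I*√71) - 15239)*(38364 - 47672) = ((-39*(-70) + I*√71) - 15239)*(-9308) = ((2730 + I*√71) - 15239)*(-9308) = (-12509 + I*√71)*(-9308) = 116433772 - 9308*I*√71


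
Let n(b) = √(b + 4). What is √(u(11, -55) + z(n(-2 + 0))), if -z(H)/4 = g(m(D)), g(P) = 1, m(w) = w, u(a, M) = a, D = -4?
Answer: √7 ≈ 2.6458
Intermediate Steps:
n(b) = √(4 + b)
z(H) = -4 (z(H) = -4*1 = -4)
√(u(11, -55) + z(n(-2 + 0))) = √(11 - 4) = √7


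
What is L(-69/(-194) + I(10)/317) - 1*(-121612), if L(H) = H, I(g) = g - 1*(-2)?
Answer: 7478918977/61498 ≈ 1.2161e+5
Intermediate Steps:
I(g) = 2 + g (I(g) = g + 2 = 2 + g)
L(-69/(-194) + I(10)/317) - 1*(-121612) = (-69/(-194) + (2 + 10)/317) - 1*(-121612) = (-69*(-1/194) + 12*(1/317)) + 121612 = (69/194 + 12/317) + 121612 = 24201/61498 + 121612 = 7478918977/61498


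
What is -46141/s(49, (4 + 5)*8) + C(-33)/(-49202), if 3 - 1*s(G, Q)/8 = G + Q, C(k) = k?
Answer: 1135130317/23223344 ≈ 48.879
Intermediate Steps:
s(G, Q) = 24 - 8*G - 8*Q (s(G, Q) = 24 - 8*(G + Q) = 24 + (-8*G - 8*Q) = 24 - 8*G - 8*Q)
-46141/s(49, (4 + 5)*8) + C(-33)/(-49202) = -46141/(24 - 8*49 - 8*(4 + 5)*8) - 33/(-49202) = -46141/(24 - 392 - 72*8) - 33*(-1/49202) = -46141/(24 - 392 - 8*72) + 33/49202 = -46141/(24 - 392 - 576) + 33/49202 = -46141/(-944) + 33/49202 = -46141*(-1/944) + 33/49202 = 46141/944 + 33/49202 = 1135130317/23223344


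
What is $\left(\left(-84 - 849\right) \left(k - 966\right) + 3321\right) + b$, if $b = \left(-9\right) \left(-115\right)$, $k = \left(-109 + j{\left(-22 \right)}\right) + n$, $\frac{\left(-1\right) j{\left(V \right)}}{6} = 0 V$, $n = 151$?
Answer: $866448$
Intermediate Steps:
$j{\left(V \right)} = 0$ ($j{\left(V \right)} = - 6 \cdot 0 V = \left(-6\right) 0 = 0$)
$k = 42$ ($k = \left(-109 + 0\right) + 151 = -109 + 151 = 42$)
$b = 1035$
$\left(\left(-84 - 849\right) \left(k - 966\right) + 3321\right) + b = \left(\left(-84 - 849\right) \left(42 - 966\right) + 3321\right) + 1035 = \left(\left(-933\right) \left(-924\right) + 3321\right) + 1035 = \left(862092 + 3321\right) + 1035 = 865413 + 1035 = 866448$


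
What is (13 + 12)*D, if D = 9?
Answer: 225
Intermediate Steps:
(13 + 12)*D = (13 + 12)*9 = 25*9 = 225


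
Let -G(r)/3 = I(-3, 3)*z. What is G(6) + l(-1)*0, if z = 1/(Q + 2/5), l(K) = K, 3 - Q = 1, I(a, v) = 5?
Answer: -25/4 ≈ -6.2500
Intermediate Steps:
Q = 2 (Q = 3 - 1*1 = 3 - 1 = 2)
z = 5/12 (z = 1/(2 + 2/5) = 1/(12/5) = 5/12 ≈ 0.41667)
G(r) = -25/4 (G(r) = -15*5/12 = -3*25/12 = -25/4)
G(6) + l(-1)*0 = -25/4 - 1*0 = -25/4 + 0 = -25/4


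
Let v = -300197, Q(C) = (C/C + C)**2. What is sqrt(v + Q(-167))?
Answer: I*sqrt(272641) ≈ 522.15*I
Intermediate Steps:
Q(C) = (1 + C)**2
sqrt(v + Q(-167)) = sqrt(-300197 + (1 - 167)**2) = sqrt(-300197 + (-166)**2) = sqrt(-300197 + 27556) = sqrt(-272641) = I*sqrt(272641)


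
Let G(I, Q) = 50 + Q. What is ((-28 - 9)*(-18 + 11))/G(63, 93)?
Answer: 259/143 ≈ 1.8112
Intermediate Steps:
((-28 - 9)*(-18 + 11))/G(63, 93) = ((-28 - 9)*(-18 + 11))/(50 + 93) = -37*(-7)/143 = 259*(1/143) = 259/143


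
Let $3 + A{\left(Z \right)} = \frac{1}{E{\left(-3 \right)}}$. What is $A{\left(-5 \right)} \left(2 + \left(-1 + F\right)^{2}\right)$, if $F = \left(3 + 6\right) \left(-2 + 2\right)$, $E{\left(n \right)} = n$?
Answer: $-10$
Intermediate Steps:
$A{\left(Z \right)} = - \frac{10}{3}$ ($A{\left(Z \right)} = -3 + \frac{1}{-3} = -3 - \frac{1}{3} = - \frac{10}{3}$)
$F = 0$ ($F = 9 \cdot 0 = 0$)
$A{\left(-5 \right)} \left(2 + \left(-1 + F\right)^{2}\right) = - \frac{10 \left(2 + \left(-1 + 0\right)^{2}\right)}{3} = - \frac{10 \left(2 + \left(-1\right)^{2}\right)}{3} = - \frac{10 \left(2 + 1\right)}{3} = \left(- \frac{10}{3}\right) 3 = -10$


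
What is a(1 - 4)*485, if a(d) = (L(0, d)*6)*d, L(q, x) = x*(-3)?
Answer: -78570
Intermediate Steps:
L(q, x) = -3*x
a(d) = -18*d² (a(d) = (-3*d*6)*d = (-18*d)*d = -18*d²)
a(1 - 4)*485 = -18*(1 - 4)²*485 = -18*(-3)²*485 = -18*9*485 = -162*485 = -78570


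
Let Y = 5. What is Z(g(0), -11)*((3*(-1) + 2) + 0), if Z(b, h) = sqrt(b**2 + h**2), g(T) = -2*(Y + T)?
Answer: -sqrt(221) ≈ -14.866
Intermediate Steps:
g(T) = -10 - 2*T (g(T) = -2*(5 + T) = -10 - 2*T)
Z(g(0), -11)*((3*(-1) + 2) + 0) = sqrt((-10 - 2*0)**2 + (-11)**2)*((3*(-1) + 2) + 0) = sqrt((-10 + 0)**2 + 121)*((-3 + 2) + 0) = sqrt((-10)**2 + 121)*(-1 + 0) = sqrt(100 + 121)*(-1) = sqrt(221)*(-1) = -sqrt(221)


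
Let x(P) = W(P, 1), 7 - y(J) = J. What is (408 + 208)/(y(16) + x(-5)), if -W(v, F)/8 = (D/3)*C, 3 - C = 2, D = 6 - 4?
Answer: -1848/43 ≈ -42.977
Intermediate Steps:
y(J) = 7 - J
D = 2
C = 1 (C = 3 - 1*2 = 3 - 2 = 1)
W(v, F) = -16/3 (W(v, F) = -8*2/3 = -8*2*(⅓) = -16/3)
x(P) = -16/3
(408 + 208)/(y(16) + x(-5)) = (408 + 208)/((7 - 1*16) - 16/3) = 616/((7 - 16) - 16/3) = 616/(-9 - 16/3) = 616/(-43/3) = 616*(-3/43) = -1848/43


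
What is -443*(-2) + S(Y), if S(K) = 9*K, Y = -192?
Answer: -842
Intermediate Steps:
-443*(-2) + S(Y) = -443*(-2) + 9*(-192) = 886 - 1728 = -842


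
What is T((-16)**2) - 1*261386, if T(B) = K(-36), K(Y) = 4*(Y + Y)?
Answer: -261674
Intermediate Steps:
K(Y) = 8*Y (K(Y) = 4*(2*Y) = 8*Y)
T(B) = -288 (T(B) = 8*(-36) = -288)
T((-16)**2) - 1*261386 = -288 - 1*261386 = -288 - 261386 = -261674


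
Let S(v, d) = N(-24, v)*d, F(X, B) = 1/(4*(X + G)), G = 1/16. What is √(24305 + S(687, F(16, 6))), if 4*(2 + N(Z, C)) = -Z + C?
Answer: 4*√100343851/257 ≈ 155.91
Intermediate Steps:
N(Z, C) = -2 - Z/4 + C/4 (N(Z, C) = -2 + (-Z + C)/4 = -2 + (C - Z)/4 = -2 + (-Z/4 + C/4) = -2 - Z/4 + C/4)
G = 1/16 ≈ 0.062500
F(X, B) = 1/(4*(1/16 + X)) (F(X, B) = 1/(4*(X + 1/16)) = 1/(4*(1/16 + X)))
S(v, d) = d*(4 + v/4) (S(v, d) = (-2 - ¼*(-24) + v/4)*d = (-2 + 6 + v/4)*d = (4 + v/4)*d = d*(4 + v/4))
√(24305 + S(687, F(16, 6))) = √(24305 + (4/(1 + 16*16))*(16 + 687)/4) = √(24305 + (¼)*(4/(1 + 256))*703) = √(24305 + (¼)*(4/257)*703) = √(24305 + 703/257) = √(6247088/257) = 4*√100343851/257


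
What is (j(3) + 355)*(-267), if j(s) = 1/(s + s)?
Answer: -189659/2 ≈ -94830.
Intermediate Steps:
j(s) = 1/(2*s)
(j(3) + 355)*(-267) = ((1/2)/3 + 355)*(-267) = ((1/2)*(1/3) + 355)*(-267) = (1/6 + 355)*(-267) = (2131/6)*(-267) = -189659/2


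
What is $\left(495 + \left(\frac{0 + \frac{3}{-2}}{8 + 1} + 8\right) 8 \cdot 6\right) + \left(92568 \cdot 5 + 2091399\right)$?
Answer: $2555110$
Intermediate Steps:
$\left(495 + \left(\frac{0 + \frac{3}{-2}}{8 + 1} + 8\right) 8 \cdot 6\right) + \left(92568 \cdot 5 + 2091399\right) = \left(495 + \left(\frac{0 + 3 \left(- \frac{1}{2}\right)}{9} + 8\right) 8 \cdot 6\right) + \left(462840 + 2091399\right) = \left(495 + \left(\left(0 - \frac{3}{2}\right) \frac{1}{9} + 8\right) 8 \cdot 6\right) + 2554239 = \left(495 + \left(\left(- \frac{3}{2}\right) \frac{1}{9} + 8\right) 8 \cdot 6\right) + 2554239 = \left(495 + \left(- \frac{1}{6} + 8\right) 8 \cdot 6\right) + 2554239 = \left(495 + \frac{47}{6} \cdot 8 \cdot 6\right) + 2554239 = \left(495 + \frac{188}{3} \cdot 6\right) + 2554239 = \left(495 + 376\right) + 2554239 = 871 + 2554239 = 2555110$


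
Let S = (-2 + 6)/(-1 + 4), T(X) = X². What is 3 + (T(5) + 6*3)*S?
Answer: 181/3 ≈ 60.333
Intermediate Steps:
S = 4/3 ≈ 1.3333
3 + (T(5) + 6*3)*S = 3 + (5² + 6*3)*(4/3) = 3 + (25 + 18)*(4/3) = 3 + 43*(4/3) = 3 + 172/3 = 181/3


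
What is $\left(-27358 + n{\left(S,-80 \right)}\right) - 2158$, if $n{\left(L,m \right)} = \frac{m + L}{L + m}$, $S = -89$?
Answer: $-29515$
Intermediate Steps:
$n{\left(L,m \right)} = 1$ ($n{\left(L,m \right)} = \frac{L + m}{L + m} = 1$)
$\left(-27358 + n{\left(S,-80 \right)}\right) - 2158 = \left(-27358 + 1\right) - 2158 = -27357 - 2158 = -29515$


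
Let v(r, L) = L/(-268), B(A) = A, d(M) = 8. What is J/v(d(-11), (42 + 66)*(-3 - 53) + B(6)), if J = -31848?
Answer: -1422544/1007 ≈ -1412.7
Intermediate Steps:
v(r, L) = -L/268 (v(r, L) = L*(-1/268) = -L/268)
J/v(d(-11), (42 + 66)*(-3 - 53) + B(6)) = -31848*(-268/((42 + 66)*(-3 - 53) + 6)) = -31848*(-268/(108*(-56) + 6)) = -31848*(-268/(-6048 + 6)) = -31848/((-1/268*(-6042))) = -31848/3021/134 = -31848*134/3021 = -1422544/1007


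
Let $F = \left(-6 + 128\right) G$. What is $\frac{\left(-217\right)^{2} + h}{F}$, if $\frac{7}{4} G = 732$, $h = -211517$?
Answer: $- \frac{287749}{89304} \approx -3.2221$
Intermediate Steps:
$G = \frac{2928}{7}$ ($G = \frac{4}{7} \cdot 732 = \frac{2928}{7} \approx 418.29$)
$F = \frac{357216}{7}$ ($F = \left(-6 + 128\right) \frac{2928}{7} = 122 \cdot \frac{2928}{7} = \frac{357216}{7} \approx 51031.0$)
$\frac{\left(-217\right)^{2} + h}{F} = \frac{\left(-217\right)^{2} - 211517}{\frac{357216}{7}} = \left(47089 - 211517\right) \frac{7}{357216} = \left(-164428\right) \frac{7}{357216} = - \frac{287749}{89304}$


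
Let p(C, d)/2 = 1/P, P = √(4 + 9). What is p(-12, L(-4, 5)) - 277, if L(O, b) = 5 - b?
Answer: -277 + 2*√13/13 ≈ -276.45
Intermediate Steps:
P = √13 ≈ 3.6056
p(C, d) = 2*√13/13 (p(C, d) = 2/(√13) = 2*(√13/13) = 2*√13/13)
p(-12, L(-4, 5)) - 277 = 2*√13/13 - 277 = -277 + 2*√13/13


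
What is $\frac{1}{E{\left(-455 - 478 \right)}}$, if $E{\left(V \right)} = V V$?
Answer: $\frac{1}{870489} \approx 1.1488 \cdot 10^{-6}$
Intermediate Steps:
$E{\left(V \right)} = V^{2}$
$\frac{1}{E{\left(-455 - 478 \right)}} = \frac{1}{\left(-455 - 478\right)^{2}} = \frac{1}{\left(-933\right)^{2}} = \frac{1}{870489}$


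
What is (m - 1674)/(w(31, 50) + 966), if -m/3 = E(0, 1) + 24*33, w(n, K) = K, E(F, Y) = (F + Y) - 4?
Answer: -4041/1016 ≈ -3.9774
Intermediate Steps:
E(F, Y) = -4 + F + Y
m = -2367 (m = -3*((-4 + 0 + 1) + 24*33) = -3*(-3 + 792) = -3*789 = -2367)
(m - 1674)/(w(31, 50) + 966) = (-2367 - 1674)/(50 + 966) = -4041/1016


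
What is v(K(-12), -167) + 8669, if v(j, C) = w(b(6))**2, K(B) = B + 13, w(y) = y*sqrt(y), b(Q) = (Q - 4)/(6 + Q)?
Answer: 1872505/216 ≈ 8669.0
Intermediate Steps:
b(Q) = (-4 + Q)/(6 + Q)
w(y) = y**(3/2)
K(B) = 13 + B
v(j, C) = 1/216 (v(j, C) = (((-4 + 6)/(6 + 6))**(3/2))**2 = ((2/12)**(3/2))**2 = (((1/12)*2)**(3/2))**2 = ((1/6)**(3/2))**2 = (sqrt(6)/36)**2 = 1/216)
v(K(-12), -167) + 8669 = 1/216 + 8669 = 1872505/216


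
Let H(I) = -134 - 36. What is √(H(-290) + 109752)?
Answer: √109582 ≈ 331.03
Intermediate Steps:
H(I) = -170
√(H(-290) + 109752) = √(-170 + 109752) = √109582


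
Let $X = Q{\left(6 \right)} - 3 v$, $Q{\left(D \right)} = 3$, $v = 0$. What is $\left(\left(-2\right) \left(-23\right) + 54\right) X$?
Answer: $300$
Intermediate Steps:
$X = 3$ ($X = 3 - 0 = 3 + 0 = 3$)
$\left(\left(-2\right) \left(-23\right) + 54\right) X = \left(\left(-2\right) \left(-23\right) + 54\right) 3 = \left(46 + 54\right) 3 = 100 \cdot 3 = 300$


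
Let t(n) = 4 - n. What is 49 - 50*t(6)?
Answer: 149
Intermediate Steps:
49 - 50*t(6) = 49 - 50*(4 - 1*6) = 49 - 50*(4 - 6) = 49 - 50*(-2) = 49 + 100 = 149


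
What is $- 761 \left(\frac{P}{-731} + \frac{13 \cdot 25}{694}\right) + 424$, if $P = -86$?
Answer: $- \frac{258441}{11798} \approx -21.905$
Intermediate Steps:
$- 761 \left(\frac{P}{-731} + \frac{13 \cdot 25}{694}\right) + 424 = - 761 \left(- \frac{86}{-731} + \frac{13 \cdot 25}{694}\right) + 424 = - 761 \left(\left(-86\right) \left(- \frac{1}{731}\right) + 325 \cdot \frac{1}{694}\right) + 424 = - 761 \left(\frac{2}{17} + \frac{325}{694}\right) + 424 = \left(-761\right) \frac{6913}{11798} + 424 = - \frac{5260793}{11798} + 424 = - \frac{258441}{11798}$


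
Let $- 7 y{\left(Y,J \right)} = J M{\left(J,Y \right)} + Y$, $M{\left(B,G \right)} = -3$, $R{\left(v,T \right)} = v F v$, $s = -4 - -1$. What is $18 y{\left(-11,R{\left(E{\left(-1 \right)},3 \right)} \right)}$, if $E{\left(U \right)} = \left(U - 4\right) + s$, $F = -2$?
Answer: $- \frac{6714}{7} \approx -959.14$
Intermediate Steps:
$s = -3$ ($s = -4 + 1 = -3$)
$E{\left(U \right)} = -7 + U$ ($E{\left(U \right)} = \left(U - 4\right) - 3 = \left(-4 + U\right) - 3 = -7 + U$)
$R{\left(v,T \right)} = - 2 v^{2}$ ($R{\left(v,T \right)} = v \left(- 2 v\right) = - 2 v^{2}$)
$y{\left(Y,J \right)} = - \frac{Y}{7} + \frac{3 J}{7}$ ($y{\left(Y,J \right)} = - \frac{J \left(-3\right) + Y}{7} = - \frac{- 3 J + Y}{7} = - \frac{Y - 3 J}{7} = - \frac{Y}{7} + \frac{3 J}{7}$)
$18 y{\left(-11,R{\left(E{\left(-1 \right)},3 \right)} \right)} = 18 \left(\left(- \frac{1}{7}\right) \left(-11\right) + \frac{3 \left(- 2 \left(-7 - 1\right)^{2}\right)}{7}\right) = 18 \left(\frac{11}{7} + \frac{3 \left(- 2 \left(-8\right)^{2}\right)}{7}\right) = 18 \left(\frac{11}{7} + \frac{3 \left(\left(-2\right) 64\right)}{7}\right) = 18 \left(\frac{11}{7} + \frac{3}{7} \left(-128\right)\right) = 18 \left(\frac{11}{7} - \frac{384}{7}\right) = 18 \left(- \frac{373}{7}\right) = - \frac{6714}{7}$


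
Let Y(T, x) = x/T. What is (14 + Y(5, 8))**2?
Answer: 6084/25 ≈ 243.36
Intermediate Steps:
(14 + Y(5, 8))**2 = (14 + 8/5)**2 = (78/5)**2 = 6084/25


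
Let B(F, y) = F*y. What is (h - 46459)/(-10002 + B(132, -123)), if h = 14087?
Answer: 16186/13119 ≈ 1.2338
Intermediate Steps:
(h - 46459)/(-10002 + B(132, -123)) = (14087 - 46459)/(-10002 + 132*(-123)) = -32372/(-10002 - 16236) = -32372/(-26238) = -32372*(-1/26238) = 16186/13119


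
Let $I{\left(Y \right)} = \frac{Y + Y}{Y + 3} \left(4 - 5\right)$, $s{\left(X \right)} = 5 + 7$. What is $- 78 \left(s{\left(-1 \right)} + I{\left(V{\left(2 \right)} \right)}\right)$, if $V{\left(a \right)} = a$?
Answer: $- \frac{4368}{5} \approx -873.6$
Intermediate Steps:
$s{\left(X \right)} = 12$
$I{\left(Y \right)} = - \frac{2 Y}{3 + Y}$ ($I{\left(Y \right)} = \frac{2 Y}{3 + Y} \left(-1\right) = - \frac{2 Y}{3 + Y}$)
$- 78 \left(s{\left(-1 \right)} + I{\left(V{\left(2 \right)} \right)}\right) = - 78 \left(12 - \frac{4}{3 + 2}\right) = - 78 \left(12 - \frac{4}{5}\right) = \left(-78\right) \frac{56}{5} = - \frac{4368}{5}$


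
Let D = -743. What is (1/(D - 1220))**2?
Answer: 1/3853369 ≈ 2.5951e-7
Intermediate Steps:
(1/(D - 1220))**2 = (1/(-743 - 1220))**2 = (1/(-1963))**2 = (-1/1963)**2 = 1/3853369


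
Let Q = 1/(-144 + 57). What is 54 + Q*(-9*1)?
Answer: 1569/29 ≈ 54.103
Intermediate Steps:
Q = -1/87 (Q = 1/(-87) = -1/87 ≈ -0.011494)
54 + Q*(-9*1) = 54 - (-3)/29 = 54 - 1/87*(-9) = 54 + 3/29 = 1569/29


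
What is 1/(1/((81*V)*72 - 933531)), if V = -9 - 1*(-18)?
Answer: -881043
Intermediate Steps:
V = 9 (V = -9 + 18 = 9)
1/(1/((81*V)*72 - 933531)) = 1/(1/((81*9)*72 - 933531)) = 1/(1/(729*72 - 933531)) = 1/(1/(52488 - 933531)) = 1/(1/(-881043)) = 1/(-1/881043) = -881043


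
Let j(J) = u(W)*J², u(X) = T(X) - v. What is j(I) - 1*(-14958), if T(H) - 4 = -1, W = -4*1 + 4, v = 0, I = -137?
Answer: 71265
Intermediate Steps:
W = 0 (W = -4 + 4 = 0)
T(H) = 3 (T(H) = 4 - 1 = 3)
u(X) = 3 (u(X) = 3 - 1*0 = 3 + 0 = 3)
j(J) = 3*J²
j(I) - 1*(-14958) = 3*(-137)² - 1*(-14958) = 3*18769 + 14958 = 56307 + 14958 = 71265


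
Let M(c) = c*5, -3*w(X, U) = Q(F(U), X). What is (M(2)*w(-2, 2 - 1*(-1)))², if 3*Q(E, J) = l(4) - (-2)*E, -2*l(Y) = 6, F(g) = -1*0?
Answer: 100/9 ≈ 11.111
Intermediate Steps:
F(g) = 0
l(Y) = -3 (l(Y) = -½*6 = -3)
Q(E, J) = -1 + 2*E/3 (Q(E, J) = (-3 - (-2)*E)/3 = (-3 + 2*E)/3 = -1 + 2*E/3)
w(X, U) = ⅓ (w(X, U) = -(-1 + (⅔)*0)/3 = -(-1 + 0)/3 = -⅓*(-1) = ⅓)
M(c) = 5*c
(M(2)*w(-2, 2 - 1*(-1)))² = ((5*2)*(⅓))² = (10*(⅓))² = (10/3)² = 100/9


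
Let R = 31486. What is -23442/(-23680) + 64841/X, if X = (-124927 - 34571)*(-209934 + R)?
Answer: 10425157228607/10530976668480 ≈ 0.98995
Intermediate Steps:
X = 28462099104 (X = (-124927 - 34571)*(-209934 + 31486) = -159498*(-178448) = 28462099104)
-23442/(-23680) + 64841/X = -23442/(-23680) + 64841/28462099104 = -23442*(-1/23680) + 64841*(1/28462099104) = 11721/11840 + 64841/28462099104 = 10425157228607/10530976668480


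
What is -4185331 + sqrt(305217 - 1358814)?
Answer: -4185331 + I*sqrt(1053597) ≈ -4.1853e+6 + 1026.4*I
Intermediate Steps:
-4185331 + sqrt(305217 - 1358814) = -4185331 + sqrt(-1053597) = -4185331 + I*sqrt(1053597)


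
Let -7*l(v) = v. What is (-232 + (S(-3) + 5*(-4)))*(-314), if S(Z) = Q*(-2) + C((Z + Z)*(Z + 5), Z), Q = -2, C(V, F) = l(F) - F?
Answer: 537568/7 ≈ 76795.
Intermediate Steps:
l(v) = -v/7
C(V, F) = -8*F/7 (C(V, F) = -F/7 - F = -8*F/7)
S(Z) = 4 - 8*Z/7 (S(Z) = -2*(-2) - 8*Z/7 = 4 - 8*Z/7)
(-232 + (S(-3) + 5*(-4)))*(-314) = (-232 + ((4 - 8/7*(-3)) + 5*(-4)))*(-314) = (-232 + ((4 + 24/7) - 20))*(-314) = (-232 + (52/7 - 20))*(-314) = (-232 - 88/7)*(-314) = -1712/7*(-314) = 537568/7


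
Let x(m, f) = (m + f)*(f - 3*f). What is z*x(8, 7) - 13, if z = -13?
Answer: 2717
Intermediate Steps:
x(m, f) = -2*f*(f + m) (x(m, f) = (f + m)*(-2*f) = -2*f*(f + m))
z*x(8, 7) - 13 = -(-26)*7*(7 + 8) - 13 = -(-26)*7*15 - 13 = -13*(-210) - 13 = 2730 - 13 = 2717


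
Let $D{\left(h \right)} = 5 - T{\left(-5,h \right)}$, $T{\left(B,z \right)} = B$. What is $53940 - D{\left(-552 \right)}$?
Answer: $53930$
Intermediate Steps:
$D{\left(h \right)} = 10$ ($D{\left(h \right)} = 5 - -5 = 5 + 5 = 10$)
$53940 - D{\left(-552 \right)} = 53940 - 10 = 53930$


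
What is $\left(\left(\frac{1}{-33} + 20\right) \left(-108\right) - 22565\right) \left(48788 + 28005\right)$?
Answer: $- \frac{20883011627}{11} \approx -1.8985 \cdot 10^{9}$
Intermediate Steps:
$\left(\left(\frac{1}{-33} + 20\right) \left(-108\right) - 22565\right) \left(48788 + 28005\right) = \left(\left(- \frac{1}{33} + 20\right) \left(-108\right) - 22565\right) 76793 = \left(\frac{659}{33} \left(-108\right) - 22565\right) 76793 = \left(- \frac{23724}{11} - 22565\right) 76793 = \left(- \frac{271939}{11}\right) 76793 = - \frac{20883011627}{11}$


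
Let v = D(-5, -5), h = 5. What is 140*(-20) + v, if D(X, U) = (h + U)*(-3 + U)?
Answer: -2800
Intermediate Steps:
D(X, U) = (-3 + U)*(5 + U) (D(X, U) = (5 + U)*(-3 + U) = (-3 + U)*(5 + U))
v = 0 (v = -15 + (-5)**2 + 2*(-5) = -15 + 25 - 10 = 0)
140*(-20) + v = 140*(-20) + 0 = -2800 + 0 = -2800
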